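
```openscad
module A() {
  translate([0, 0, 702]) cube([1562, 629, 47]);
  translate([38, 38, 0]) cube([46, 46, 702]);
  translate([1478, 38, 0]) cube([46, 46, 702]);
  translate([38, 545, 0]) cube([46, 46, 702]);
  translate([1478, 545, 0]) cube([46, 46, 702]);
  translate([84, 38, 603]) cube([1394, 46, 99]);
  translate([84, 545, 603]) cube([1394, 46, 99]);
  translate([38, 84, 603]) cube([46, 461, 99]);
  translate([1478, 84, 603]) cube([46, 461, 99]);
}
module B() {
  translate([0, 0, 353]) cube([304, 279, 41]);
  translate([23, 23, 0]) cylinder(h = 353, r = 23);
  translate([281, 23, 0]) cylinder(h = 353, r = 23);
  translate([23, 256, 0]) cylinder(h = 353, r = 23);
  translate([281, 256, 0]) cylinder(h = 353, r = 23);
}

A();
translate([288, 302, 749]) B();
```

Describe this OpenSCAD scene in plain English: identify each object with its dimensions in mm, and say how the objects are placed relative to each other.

A is a table: top 1562 mm (x) × 629 mm (y), 47 mm thick, upper face at z = 749 mm, on four 46×46 mm square legs, each inset 38 mm from the nearest pair of top edges, running from z = 0 to the bottom of the top. Four apron rails, 46 mm thick and 99 mm tall, run between adjacent legs with their top edges flush with the underside of the top and their outer faces flush with the legs' outer faces.

B is a four-legged stool. The seat is a 304×279×41 mm slab whose top surface is at z = 394 mm; four round legs, each 46 mm in diameter, run from the floor (z = 0) to the underside of the seat, each leg's axis is inset half a diameter from the nearest pair of seat edges (so the leg's bounding box is flush with the corner).

The stool is on top of the table.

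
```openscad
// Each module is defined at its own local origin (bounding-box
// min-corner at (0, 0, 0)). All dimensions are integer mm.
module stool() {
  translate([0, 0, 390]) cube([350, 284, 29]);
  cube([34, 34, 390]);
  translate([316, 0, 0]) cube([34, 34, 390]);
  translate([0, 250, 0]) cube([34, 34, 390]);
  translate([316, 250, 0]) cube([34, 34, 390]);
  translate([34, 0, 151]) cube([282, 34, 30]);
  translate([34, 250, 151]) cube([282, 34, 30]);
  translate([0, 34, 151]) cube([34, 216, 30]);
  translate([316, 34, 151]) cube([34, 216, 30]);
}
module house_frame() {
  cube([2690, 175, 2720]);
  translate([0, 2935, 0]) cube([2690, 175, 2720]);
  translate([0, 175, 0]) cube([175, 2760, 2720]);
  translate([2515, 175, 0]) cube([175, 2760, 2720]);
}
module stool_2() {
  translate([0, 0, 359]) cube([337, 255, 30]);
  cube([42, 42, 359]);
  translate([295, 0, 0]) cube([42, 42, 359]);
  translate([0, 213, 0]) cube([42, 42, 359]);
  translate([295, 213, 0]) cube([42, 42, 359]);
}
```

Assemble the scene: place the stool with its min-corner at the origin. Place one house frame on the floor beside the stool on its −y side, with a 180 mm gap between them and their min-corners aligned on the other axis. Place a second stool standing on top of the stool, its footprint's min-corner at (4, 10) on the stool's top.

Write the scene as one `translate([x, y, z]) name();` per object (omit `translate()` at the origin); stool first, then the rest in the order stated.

stool();
translate([0, -3290, 0]) house_frame();
translate([4, 10, 419]) stool_2();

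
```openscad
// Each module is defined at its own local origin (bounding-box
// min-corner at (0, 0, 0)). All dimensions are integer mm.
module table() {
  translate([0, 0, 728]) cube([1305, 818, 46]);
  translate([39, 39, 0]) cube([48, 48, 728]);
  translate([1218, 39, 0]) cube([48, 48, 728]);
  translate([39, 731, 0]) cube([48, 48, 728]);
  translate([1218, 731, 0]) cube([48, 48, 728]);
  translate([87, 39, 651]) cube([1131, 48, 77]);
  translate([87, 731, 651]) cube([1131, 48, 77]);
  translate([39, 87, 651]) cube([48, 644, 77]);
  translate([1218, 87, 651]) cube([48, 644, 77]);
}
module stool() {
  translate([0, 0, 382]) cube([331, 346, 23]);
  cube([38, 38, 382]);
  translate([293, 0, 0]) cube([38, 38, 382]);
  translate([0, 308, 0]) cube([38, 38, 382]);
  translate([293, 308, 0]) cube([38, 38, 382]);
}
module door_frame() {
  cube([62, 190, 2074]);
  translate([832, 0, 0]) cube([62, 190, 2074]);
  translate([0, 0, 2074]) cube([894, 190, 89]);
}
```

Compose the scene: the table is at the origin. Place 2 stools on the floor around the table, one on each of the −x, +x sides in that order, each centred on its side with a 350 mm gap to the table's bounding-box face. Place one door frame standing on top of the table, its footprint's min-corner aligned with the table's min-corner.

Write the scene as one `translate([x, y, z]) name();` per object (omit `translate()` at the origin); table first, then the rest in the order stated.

table();
translate([-681, 236, 0]) stool();
translate([1655, 236, 0]) stool();
translate([0, 0, 774]) door_frame();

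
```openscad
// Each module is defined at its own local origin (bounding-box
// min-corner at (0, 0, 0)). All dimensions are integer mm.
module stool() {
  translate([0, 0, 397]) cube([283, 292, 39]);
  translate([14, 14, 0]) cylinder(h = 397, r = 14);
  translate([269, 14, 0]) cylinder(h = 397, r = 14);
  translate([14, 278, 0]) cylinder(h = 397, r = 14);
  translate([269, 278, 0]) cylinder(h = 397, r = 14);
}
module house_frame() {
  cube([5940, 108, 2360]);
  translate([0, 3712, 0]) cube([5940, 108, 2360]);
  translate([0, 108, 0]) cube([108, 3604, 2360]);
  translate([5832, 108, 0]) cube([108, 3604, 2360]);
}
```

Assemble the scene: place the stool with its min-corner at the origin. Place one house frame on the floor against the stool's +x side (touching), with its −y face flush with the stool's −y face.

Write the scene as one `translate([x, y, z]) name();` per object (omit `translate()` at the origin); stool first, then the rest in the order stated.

stool();
translate([283, 0, 0]) house_frame();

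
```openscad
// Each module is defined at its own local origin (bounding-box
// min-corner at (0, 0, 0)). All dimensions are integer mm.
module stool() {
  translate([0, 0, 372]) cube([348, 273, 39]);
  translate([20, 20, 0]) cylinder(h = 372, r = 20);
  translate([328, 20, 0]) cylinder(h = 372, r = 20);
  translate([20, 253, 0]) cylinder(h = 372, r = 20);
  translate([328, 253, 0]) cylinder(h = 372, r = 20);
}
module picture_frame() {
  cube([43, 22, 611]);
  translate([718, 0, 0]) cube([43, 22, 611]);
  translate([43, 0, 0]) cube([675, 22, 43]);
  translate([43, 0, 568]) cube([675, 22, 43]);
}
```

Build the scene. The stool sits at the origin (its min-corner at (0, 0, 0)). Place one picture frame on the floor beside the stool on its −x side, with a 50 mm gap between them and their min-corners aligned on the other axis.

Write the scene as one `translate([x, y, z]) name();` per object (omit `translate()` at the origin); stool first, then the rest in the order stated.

stool();
translate([-811, 0, 0]) picture_frame();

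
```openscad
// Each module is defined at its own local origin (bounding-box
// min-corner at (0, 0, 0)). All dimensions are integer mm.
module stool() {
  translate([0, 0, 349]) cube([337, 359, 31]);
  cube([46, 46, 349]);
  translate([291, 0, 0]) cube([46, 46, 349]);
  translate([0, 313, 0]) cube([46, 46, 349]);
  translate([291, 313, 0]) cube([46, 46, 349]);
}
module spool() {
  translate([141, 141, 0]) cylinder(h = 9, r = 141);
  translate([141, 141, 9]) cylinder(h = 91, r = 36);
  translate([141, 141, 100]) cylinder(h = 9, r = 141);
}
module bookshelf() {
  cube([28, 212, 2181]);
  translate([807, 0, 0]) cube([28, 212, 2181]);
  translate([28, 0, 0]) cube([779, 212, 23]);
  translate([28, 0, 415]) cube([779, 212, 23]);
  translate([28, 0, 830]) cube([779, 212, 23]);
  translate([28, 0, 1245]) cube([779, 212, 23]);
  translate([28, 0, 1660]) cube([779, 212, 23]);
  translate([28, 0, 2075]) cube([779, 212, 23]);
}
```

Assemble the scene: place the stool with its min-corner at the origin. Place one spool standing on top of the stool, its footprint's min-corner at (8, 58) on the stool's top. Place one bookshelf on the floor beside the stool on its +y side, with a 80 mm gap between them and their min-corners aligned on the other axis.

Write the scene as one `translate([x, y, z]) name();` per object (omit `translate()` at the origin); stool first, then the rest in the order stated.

stool();
translate([8, 58, 380]) spool();
translate([0, 439, 0]) bookshelf();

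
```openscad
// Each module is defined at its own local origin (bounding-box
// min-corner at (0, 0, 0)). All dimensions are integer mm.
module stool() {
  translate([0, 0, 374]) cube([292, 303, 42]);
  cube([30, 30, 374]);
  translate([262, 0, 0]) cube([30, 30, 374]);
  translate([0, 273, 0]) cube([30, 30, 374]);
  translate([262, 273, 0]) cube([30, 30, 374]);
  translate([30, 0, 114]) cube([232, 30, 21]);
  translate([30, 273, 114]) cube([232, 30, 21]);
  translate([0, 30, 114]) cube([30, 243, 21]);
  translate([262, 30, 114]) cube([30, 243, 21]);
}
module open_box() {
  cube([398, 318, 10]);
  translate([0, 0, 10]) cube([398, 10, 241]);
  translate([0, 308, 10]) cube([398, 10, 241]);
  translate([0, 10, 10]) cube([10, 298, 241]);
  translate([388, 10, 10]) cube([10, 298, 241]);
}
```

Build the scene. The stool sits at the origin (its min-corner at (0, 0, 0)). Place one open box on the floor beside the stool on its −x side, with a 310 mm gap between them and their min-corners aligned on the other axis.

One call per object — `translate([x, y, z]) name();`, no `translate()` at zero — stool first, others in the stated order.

stool();
translate([-708, 0, 0]) open_box();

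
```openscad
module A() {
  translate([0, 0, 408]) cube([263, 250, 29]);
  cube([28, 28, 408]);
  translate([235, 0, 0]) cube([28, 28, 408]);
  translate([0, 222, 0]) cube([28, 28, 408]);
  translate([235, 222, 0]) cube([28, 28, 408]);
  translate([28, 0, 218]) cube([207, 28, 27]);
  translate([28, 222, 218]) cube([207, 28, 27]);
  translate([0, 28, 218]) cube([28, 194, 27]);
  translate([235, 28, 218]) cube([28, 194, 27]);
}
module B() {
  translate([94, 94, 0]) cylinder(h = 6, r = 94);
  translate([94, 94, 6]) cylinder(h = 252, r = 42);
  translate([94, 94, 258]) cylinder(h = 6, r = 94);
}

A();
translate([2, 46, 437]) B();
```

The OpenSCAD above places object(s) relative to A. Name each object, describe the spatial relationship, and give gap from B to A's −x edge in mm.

A is a stool. B is a spool. The spool is on top of the stool. The gap from the spool to the stool's −x edge is 2 mm.

The spool's min-x is at 2; the stool's min-x is 0; gap = 2 mm.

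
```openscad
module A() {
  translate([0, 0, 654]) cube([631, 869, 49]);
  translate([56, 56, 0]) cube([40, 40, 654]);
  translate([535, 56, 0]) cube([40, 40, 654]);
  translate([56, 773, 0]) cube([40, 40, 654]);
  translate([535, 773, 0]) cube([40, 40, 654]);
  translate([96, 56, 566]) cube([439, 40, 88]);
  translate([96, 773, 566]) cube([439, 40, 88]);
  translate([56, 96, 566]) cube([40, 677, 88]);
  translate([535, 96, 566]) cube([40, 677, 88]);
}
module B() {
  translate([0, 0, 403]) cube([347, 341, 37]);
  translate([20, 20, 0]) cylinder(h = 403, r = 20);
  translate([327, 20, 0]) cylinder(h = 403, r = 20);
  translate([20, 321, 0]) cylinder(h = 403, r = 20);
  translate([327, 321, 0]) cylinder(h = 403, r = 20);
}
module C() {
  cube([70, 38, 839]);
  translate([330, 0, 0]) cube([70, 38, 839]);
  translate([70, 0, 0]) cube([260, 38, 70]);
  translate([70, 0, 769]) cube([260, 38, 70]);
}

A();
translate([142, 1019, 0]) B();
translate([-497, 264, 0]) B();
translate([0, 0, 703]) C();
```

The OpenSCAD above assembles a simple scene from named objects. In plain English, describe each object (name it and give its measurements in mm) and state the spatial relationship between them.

A is a table: top 631 mm (x) × 869 mm (y), 49 mm thick, upper face at z = 703 mm, on four 40×40 mm square legs, each inset 56 mm from the nearest pair of top edges, running from z = 0 to the bottom of the top. Four apron rails, 40 mm thick and 88 mm tall, run between adjacent legs with their top edges flush with the underside of the top and their outer faces flush with the legs' outer faces.

B is a simple wooden stool: a rectangular seat 347 mm (x) by 341 mm (y), 37 mm thick, top face at z = 440 mm, on four round legs, each 40 mm in diameter. The legs rest on z = 0, each leg's axis is inset half a diameter from the nearest pair of seat edges (so the leg's bounding box is flush with the corner).

C is a rectangular picture frame lying in the x–z plane (depth along y). The opening is 260 mm wide (x) by 699 mm tall (z), surrounded by a border 70 mm wide on all four sides. The frame is 38 mm deep and is made of two full-height vertical stiles with two horizontal rails fitted between them.

Two stools sit around the table at the +y, −x sides. The picture frame is on top of the table.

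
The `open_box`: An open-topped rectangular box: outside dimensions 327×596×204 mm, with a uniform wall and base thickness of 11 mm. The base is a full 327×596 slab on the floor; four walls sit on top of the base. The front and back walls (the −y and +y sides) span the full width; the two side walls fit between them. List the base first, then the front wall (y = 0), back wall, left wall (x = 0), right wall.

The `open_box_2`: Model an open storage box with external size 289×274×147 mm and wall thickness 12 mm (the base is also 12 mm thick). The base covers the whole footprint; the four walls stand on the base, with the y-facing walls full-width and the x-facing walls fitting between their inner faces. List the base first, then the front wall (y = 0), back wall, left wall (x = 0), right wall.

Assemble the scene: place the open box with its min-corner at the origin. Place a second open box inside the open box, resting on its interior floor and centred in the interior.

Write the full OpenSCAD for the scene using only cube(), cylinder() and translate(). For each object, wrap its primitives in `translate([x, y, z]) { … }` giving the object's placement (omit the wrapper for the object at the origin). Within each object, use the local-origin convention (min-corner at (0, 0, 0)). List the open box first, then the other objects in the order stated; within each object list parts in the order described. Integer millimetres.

cube([327, 596, 11]);
translate([0, 0, 11]) cube([327, 11, 193]);
translate([0, 585, 11]) cube([327, 11, 193]);
translate([0, 11, 11]) cube([11, 574, 193]);
translate([316, 11, 11]) cube([11, 574, 193]);
translate([19, 161, 11]) {
  cube([289, 274, 12]);
  translate([0, 0, 12]) cube([289, 12, 135]);
  translate([0, 262, 12]) cube([289, 12, 135]);
  translate([0, 12, 12]) cube([12, 250, 135]);
  translate([277, 12, 12]) cube([12, 250, 135]);
}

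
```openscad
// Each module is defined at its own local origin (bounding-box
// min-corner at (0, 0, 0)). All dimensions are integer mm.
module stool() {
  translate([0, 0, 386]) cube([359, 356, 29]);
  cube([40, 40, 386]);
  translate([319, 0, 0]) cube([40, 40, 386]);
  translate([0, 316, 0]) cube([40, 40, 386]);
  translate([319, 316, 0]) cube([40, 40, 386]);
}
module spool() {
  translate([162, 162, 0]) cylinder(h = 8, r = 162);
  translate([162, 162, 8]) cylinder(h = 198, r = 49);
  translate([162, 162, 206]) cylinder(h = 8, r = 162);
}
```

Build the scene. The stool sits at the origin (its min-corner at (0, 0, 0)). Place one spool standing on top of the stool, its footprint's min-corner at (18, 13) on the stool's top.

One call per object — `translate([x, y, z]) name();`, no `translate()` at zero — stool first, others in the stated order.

stool();
translate([18, 13, 415]) spool();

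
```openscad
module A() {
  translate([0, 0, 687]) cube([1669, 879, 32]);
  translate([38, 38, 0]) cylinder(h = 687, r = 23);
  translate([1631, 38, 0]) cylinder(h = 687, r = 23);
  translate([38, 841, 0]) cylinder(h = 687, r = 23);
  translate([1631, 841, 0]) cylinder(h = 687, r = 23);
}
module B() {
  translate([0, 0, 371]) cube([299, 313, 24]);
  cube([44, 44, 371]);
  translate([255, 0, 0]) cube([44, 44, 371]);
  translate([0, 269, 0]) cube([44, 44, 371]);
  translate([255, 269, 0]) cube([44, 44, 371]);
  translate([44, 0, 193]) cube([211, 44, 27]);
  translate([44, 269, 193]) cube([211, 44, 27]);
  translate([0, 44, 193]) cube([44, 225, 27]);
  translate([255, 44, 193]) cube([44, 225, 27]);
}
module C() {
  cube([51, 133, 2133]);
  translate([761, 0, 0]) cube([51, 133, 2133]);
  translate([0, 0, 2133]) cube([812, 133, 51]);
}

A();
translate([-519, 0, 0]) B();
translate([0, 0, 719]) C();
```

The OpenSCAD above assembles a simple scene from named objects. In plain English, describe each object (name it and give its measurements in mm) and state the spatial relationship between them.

A is a rectangular dining table. The top is 1669×879×32 mm with its upper surface at z = 719 mm. It stands on four round legs of 46 mm diameter, each leg's bounding box inset 15 mm from the nearest pair of top edges, running from the floor to the underside of the top.

B is a four-legged stool. The seat is a 299×313×24 mm slab whose top surface is at z = 395 mm; four square legs, each 44×44 mm in cross-section, run from the floor (z = 0) to the underside of the seat, each flush with a corner of the seat. Four stretchers, 44 mm wide and 27 mm tall, connect adjacent legs with their undersides at z = 193 mm, each running between the inner faces of the legs it joins and aligned with the legs' outer faces on the other axis.

C is a rectangular door frame: two vertical jambs of 51×133 mm section, 2133 mm tall, with a clear opening 710 mm wide between their inner faces. A header 51 mm tall and 133 mm deep lies on top of the jambs and spans the full outside width.

The stool is on the floor beside the table on its −x side. The door frame is on top of the table.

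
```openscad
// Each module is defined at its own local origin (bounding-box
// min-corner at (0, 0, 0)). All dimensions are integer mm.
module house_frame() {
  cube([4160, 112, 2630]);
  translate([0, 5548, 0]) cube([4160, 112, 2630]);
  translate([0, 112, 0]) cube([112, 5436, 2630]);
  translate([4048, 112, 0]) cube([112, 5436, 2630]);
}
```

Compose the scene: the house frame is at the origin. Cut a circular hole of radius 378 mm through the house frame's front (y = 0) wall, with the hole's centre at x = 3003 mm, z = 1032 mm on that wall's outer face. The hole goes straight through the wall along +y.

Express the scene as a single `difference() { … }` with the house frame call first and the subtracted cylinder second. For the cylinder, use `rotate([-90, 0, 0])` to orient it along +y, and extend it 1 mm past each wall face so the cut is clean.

difference() {
  house_frame();
  translate([3003, -1, 1032]) rotate([-90, 0, 0]) cylinder(h = 114, r = 378);
}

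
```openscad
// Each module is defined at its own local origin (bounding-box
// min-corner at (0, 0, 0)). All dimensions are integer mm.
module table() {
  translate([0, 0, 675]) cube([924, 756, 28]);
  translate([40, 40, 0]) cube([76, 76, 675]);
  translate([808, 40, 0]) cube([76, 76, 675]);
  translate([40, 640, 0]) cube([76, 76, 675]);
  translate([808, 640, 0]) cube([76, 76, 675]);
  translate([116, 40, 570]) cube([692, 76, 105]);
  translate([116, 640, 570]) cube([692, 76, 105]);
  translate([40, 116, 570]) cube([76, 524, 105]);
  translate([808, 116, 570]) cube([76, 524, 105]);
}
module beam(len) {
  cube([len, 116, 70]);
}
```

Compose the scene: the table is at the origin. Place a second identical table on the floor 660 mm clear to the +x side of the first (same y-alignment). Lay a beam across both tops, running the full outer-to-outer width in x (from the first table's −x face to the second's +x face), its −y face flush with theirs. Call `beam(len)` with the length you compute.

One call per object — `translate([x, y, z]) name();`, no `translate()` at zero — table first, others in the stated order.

table();
translate([1584, 0, 0]) table();
translate([0, 0, 703]) beam(2508);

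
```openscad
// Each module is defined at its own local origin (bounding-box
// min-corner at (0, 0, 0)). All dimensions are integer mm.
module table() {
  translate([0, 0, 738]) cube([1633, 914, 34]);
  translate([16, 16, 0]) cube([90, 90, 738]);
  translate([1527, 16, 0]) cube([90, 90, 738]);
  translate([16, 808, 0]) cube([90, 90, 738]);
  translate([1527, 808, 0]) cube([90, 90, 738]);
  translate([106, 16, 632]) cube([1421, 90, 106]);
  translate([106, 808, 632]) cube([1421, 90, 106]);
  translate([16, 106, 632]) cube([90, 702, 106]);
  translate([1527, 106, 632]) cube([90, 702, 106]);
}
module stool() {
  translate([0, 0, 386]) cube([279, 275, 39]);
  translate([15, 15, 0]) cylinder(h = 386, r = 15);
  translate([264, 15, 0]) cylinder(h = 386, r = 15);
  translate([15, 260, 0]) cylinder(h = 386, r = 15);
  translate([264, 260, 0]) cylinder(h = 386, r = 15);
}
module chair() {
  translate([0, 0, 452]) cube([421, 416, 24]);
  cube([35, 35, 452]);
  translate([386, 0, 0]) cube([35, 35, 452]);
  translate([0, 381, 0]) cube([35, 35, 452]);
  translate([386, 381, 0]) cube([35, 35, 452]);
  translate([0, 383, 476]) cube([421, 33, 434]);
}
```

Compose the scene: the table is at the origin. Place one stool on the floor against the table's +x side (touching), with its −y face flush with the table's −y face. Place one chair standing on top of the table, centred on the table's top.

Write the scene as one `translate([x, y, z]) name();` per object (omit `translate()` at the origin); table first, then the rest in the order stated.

table();
translate([1633, 0, 0]) stool();
translate([606, 249, 772]) chair();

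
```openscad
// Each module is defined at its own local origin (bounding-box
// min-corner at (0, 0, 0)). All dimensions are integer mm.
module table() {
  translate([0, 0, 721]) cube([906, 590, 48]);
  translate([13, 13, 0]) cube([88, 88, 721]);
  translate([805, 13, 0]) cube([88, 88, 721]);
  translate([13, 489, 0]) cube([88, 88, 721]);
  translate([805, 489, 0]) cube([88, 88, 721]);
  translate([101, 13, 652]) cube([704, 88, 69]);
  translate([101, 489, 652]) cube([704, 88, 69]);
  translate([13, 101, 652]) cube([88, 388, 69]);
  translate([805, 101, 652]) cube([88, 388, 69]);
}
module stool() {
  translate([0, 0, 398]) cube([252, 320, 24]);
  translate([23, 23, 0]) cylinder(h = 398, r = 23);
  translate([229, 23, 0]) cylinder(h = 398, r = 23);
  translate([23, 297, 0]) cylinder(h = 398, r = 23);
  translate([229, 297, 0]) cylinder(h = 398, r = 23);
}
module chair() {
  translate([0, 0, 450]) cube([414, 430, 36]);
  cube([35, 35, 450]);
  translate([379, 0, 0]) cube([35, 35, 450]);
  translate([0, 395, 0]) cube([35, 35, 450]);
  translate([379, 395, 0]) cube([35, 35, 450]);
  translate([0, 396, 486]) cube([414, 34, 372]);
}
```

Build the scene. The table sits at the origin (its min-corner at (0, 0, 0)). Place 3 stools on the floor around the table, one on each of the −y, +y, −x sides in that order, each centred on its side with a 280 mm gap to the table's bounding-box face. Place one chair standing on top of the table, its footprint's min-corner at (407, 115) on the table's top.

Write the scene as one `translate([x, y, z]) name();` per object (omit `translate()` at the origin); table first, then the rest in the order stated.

table();
translate([327, -600, 0]) stool();
translate([327, 870, 0]) stool();
translate([-532, 135, 0]) stool();
translate([407, 115, 769]) chair();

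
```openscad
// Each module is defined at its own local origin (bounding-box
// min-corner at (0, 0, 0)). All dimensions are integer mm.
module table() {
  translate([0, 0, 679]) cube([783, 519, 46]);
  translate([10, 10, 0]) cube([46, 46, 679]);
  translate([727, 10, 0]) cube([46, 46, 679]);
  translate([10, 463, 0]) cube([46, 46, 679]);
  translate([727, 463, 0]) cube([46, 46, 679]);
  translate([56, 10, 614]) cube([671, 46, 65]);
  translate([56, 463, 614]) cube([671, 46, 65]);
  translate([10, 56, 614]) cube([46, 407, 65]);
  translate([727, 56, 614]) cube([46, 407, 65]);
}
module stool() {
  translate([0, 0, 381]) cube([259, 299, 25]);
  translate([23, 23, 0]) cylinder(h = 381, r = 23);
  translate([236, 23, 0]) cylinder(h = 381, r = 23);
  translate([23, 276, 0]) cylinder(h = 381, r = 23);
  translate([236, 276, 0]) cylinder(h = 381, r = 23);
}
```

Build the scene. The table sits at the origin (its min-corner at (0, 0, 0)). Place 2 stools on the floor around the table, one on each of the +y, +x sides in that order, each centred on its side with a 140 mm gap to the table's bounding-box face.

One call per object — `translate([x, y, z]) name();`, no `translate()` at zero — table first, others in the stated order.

table();
translate([262, 659, 0]) stool();
translate([923, 110, 0]) stool();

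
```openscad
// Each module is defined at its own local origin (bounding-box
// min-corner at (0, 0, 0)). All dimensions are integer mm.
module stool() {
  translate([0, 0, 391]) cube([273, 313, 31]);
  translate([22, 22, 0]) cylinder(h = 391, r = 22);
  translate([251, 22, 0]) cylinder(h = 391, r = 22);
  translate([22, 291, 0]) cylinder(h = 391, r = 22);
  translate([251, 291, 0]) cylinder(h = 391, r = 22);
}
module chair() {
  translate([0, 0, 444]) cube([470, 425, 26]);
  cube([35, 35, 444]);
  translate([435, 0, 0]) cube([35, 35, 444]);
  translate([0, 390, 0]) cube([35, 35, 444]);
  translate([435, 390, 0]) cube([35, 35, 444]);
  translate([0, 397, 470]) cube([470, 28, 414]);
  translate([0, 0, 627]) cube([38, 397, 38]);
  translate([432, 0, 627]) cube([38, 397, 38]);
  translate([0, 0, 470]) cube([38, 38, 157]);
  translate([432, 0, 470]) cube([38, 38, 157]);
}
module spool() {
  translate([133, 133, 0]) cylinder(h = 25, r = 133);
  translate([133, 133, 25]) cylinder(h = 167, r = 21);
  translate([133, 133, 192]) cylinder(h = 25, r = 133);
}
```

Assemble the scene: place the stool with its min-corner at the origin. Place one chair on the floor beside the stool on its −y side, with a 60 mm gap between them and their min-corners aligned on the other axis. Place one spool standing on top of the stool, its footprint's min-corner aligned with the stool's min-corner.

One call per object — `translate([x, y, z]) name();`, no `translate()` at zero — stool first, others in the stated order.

stool();
translate([0, -485, 0]) chair();
translate([0, 0, 422]) spool();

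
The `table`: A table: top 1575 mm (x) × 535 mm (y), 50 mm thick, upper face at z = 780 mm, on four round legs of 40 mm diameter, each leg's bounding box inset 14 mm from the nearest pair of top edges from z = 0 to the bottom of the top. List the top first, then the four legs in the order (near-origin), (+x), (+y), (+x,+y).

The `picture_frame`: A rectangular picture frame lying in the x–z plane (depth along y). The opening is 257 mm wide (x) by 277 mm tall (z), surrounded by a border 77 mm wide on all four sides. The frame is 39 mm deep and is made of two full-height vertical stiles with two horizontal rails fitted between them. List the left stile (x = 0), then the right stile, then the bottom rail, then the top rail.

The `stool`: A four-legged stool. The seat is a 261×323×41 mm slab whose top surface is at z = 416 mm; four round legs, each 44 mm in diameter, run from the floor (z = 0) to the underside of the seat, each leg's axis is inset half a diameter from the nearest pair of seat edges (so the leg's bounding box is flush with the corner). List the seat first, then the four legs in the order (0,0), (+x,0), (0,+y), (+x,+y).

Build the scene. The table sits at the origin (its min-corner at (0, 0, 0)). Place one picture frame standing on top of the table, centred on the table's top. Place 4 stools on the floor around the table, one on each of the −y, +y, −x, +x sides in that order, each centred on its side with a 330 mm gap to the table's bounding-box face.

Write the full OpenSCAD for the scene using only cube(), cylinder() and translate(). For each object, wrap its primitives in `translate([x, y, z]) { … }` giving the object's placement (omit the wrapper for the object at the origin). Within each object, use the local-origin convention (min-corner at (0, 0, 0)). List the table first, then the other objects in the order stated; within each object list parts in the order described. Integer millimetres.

translate([0, 0, 730]) cube([1575, 535, 50]);
translate([34, 34, 0]) cylinder(h = 730, r = 20);
translate([1541, 34, 0]) cylinder(h = 730, r = 20);
translate([34, 501, 0]) cylinder(h = 730, r = 20);
translate([1541, 501, 0]) cylinder(h = 730, r = 20);
translate([582, 248, 780]) {
  cube([77, 39, 431]);
  translate([334, 0, 0]) cube([77, 39, 431]);
  translate([77, 0, 0]) cube([257, 39, 77]);
  translate([77, 0, 354]) cube([257, 39, 77]);
}
translate([657, -653, 0]) {
  translate([0, 0, 375]) cube([261, 323, 41]);
  translate([22, 22, 0]) cylinder(h = 375, r = 22);
  translate([239, 22, 0]) cylinder(h = 375, r = 22);
  translate([22, 301, 0]) cylinder(h = 375, r = 22);
  translate([239, 301, 0]) cylinder(h = 375, r = 22);
}
translate([657, 865, 0]) {
  translate([0, 0, 375]) cube([261, 323, 41]);
  translate([22, 22, 0]) cylinder(h = 375, r = 22);
  translate([239, 22, 0]) cylinder(h = 375, r = 22);
  translate([22, 301, 0]) cylinder(h = 375, r = 22);
  translate([239, 301, 0]) cylinder(h = 375, r = 22);
}
translate([-591, 106, 0]) {
  translate([0, 0, 375]) cube([261, 323, 41]);
  translate([22, 22, 0]) cylinder(h = 375, r = 22);
  translate([239, 22, 0]) cylinder(h = 375, r = 22);
  translate([22, 301, 0]) cylinder(h = 375, r = 22);
  translate([239, 301, 0]) cylinder(h = 375, r = 22);
}
translate([1905, 106, 0]) {
  translate([0, 0, 375]) cube([261, 323, 41]);
  translate([22, 22, 0]) cylinder(h = 375, r = 22);
  translate([239, 22, 0]) cylinder(h = 375, r = 22);
  translate([22, 301, 0]) cylinder(h = 375, r = 22);
  translate([239, 301, 0]) cylinder(h = 375, r = 22);
}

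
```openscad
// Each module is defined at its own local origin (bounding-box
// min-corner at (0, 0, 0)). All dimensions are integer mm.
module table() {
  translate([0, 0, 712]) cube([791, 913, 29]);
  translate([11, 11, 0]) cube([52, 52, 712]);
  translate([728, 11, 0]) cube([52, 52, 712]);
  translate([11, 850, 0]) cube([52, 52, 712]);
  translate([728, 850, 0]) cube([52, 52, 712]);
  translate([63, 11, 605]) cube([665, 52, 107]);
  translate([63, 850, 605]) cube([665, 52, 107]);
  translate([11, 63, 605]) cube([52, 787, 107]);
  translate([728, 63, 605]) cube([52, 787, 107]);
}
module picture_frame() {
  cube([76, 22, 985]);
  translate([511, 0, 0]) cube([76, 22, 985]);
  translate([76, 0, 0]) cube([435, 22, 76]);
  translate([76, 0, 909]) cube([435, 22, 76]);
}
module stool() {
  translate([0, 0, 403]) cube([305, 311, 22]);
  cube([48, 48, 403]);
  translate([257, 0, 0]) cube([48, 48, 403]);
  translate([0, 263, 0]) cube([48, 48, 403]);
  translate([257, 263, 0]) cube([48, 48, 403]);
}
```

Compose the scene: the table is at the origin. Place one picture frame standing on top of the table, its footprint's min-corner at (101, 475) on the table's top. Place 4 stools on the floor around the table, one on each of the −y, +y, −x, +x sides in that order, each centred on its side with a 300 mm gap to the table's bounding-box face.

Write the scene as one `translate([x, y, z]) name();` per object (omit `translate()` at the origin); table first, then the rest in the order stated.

table();
translate([101, 475, 741]) picture_frame();
translate([243, -611, 0]) stool();
translate([243, 1213, 0]) stool();
translate([-605, 301, 0]) stool();
translate([1091, 301, 0]) stool();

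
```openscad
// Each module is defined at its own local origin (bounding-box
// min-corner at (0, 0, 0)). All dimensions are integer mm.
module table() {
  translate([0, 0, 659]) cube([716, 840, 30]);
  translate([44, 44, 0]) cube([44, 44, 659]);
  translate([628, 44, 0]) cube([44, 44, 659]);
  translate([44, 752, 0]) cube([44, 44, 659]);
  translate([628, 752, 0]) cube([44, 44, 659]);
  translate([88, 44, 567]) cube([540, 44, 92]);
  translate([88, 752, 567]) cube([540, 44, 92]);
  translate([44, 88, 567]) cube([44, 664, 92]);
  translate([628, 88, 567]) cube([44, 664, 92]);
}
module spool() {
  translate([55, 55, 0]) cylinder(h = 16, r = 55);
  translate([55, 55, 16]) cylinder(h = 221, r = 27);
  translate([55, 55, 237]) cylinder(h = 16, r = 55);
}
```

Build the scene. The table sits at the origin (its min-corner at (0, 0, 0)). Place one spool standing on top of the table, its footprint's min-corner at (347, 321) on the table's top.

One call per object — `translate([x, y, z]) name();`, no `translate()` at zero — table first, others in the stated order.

table();
translate([347, 321, 689]) spool();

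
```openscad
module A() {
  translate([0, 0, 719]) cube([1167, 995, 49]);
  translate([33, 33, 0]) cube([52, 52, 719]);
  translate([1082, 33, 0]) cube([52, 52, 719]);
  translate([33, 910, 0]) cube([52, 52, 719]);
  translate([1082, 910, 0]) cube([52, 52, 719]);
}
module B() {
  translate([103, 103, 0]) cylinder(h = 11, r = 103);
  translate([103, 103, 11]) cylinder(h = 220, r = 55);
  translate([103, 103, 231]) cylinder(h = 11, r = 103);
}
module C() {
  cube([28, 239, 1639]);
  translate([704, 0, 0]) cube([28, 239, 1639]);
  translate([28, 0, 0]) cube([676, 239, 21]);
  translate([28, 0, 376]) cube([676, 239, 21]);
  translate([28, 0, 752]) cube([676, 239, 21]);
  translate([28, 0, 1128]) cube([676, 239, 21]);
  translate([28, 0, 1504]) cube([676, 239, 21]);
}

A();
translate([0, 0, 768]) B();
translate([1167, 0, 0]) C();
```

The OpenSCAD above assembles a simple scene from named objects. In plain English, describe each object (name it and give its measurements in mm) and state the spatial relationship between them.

A is a table: top 1167 mm (x) × 995 mm (y), 49 mm thick, upper face at z = 768 mm, on four 52×52 mm square legs, each inset 33 mm from the nearest pair of top edges, running from z = 0 to the bottom of the top.

B is a spool: two coaxial disc flanges of radius 103 mm and thickness 11 mm, joined by a core cylinder of radius 55 mm and height 220 mm. The lower flange rests on z = 0 and the three cylinders share a vertical axis.

C is an open bookshelf. Two side panels, each 28 mm thick, 239 mm deep and 1639 mm tall, stand 732 mm apart (outside-to-outside). Between them sit 5 shelves, each 21 mm thick and 239 mm deep, spanning the full gap between the sides. The bottom shelf rests on the floor (its underside at z = 0) and the clear gap between one shelf's top and the next shelf's underside is 355 mm.

The spool is on top of the table. The bookshelf is against the table's +x side, with their −y faces flush.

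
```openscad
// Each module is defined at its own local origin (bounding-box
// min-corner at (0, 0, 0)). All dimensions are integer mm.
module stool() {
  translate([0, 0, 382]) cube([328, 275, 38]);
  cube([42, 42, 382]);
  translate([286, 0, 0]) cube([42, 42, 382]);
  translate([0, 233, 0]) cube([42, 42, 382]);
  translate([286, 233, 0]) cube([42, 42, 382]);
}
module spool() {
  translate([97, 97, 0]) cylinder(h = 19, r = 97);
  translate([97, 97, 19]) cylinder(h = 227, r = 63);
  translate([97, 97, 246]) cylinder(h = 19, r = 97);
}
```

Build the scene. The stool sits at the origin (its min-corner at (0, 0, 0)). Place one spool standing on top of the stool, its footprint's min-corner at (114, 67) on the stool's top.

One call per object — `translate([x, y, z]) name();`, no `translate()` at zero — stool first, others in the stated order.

stool();
translate([114, 67, 420]) spool();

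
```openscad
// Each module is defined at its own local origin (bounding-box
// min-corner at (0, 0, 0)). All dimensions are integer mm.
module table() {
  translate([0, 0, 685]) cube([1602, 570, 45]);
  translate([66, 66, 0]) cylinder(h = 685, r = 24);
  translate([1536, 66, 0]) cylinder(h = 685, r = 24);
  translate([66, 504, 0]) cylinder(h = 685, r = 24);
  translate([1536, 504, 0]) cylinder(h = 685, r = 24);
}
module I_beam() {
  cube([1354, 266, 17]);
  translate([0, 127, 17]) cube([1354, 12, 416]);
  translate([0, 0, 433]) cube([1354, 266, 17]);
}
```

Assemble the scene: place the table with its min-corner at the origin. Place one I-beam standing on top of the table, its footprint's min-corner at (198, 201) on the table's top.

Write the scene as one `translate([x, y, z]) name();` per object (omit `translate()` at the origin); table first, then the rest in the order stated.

table();
translate([198, 201, 730]) I_beam();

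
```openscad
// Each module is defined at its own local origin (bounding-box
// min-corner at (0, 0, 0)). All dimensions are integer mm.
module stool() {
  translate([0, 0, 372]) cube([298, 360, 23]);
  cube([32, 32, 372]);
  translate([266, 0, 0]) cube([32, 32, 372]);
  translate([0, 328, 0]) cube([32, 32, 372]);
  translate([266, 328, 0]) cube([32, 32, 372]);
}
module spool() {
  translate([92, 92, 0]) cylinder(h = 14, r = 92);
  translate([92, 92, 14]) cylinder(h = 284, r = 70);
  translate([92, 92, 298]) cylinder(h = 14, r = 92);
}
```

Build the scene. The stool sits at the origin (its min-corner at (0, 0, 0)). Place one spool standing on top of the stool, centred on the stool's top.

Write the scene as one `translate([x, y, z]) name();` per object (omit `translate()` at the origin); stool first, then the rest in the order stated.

stool();
translate([57, 88, 395]) spool();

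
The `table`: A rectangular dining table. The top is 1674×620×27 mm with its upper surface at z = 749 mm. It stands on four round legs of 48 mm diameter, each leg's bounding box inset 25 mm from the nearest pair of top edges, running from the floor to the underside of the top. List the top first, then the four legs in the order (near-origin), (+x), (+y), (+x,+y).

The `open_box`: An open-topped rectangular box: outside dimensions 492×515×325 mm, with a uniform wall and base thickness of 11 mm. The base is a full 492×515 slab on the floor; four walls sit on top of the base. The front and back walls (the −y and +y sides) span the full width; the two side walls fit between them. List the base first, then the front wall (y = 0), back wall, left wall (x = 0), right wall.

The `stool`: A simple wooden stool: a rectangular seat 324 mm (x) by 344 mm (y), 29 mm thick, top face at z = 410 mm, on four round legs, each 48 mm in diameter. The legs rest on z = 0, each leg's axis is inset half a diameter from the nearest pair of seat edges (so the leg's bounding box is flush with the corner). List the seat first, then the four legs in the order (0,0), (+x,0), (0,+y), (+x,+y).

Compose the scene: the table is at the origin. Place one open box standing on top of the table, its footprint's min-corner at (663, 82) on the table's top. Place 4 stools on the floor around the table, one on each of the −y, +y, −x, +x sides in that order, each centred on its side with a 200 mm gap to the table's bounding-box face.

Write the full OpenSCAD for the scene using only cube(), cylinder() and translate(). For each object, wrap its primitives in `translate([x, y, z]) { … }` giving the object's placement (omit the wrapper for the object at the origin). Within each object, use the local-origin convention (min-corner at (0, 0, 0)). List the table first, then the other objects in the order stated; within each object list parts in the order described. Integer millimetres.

translate([0, 0, 722]) cube([1674, 620, 27]);
translate([49, 49, 0]) cylinder(h = 722, r = 24);
translate([1625, 49, 0]) cylinder(h = 722, r = 24);
translate([49, 571, 0]) cylinder(h = 722, r = 24);
translate([1625, 571, 0]) cylinder(h = 722, r = 24);
translate([663, 82, 749]) {
  cube([492, 515, 11]);
  translate([0, 0, 11]) cube([492, 11, 314]);
  translate([0, 504, 11]) cube([492, 11, 314]);
  translate([0, 11, 11]) cube([11, 493, 314]);
  translate([481, 11, 11]) cube([11, 493, 314]);
}
translate([675, -544, 0]) {
  translate([0, 0, 381]) cube([324, 344, 29]);
  translate([24, 24, 0]) cylinder(h = 381, r = 24);
  translate([300, 24, 0]) cylinder(h = 381, r = 24);
  translate([24, 320, 0]) cylinder(h = 381, r = 24);
  translate([300, 320, 0]) cylinder(h = 381, r = 24);
}
translate([675, 820, 0]) {
  translate([0, 0, 381]) cube([324, 344, 29]);
  translate([24, 24, 0]) cylinder(h = 381, r = 24);
  translate([300, 24, 0]) cylinder(h = 381, r = 24);
  translate([24, 320, 0]) cylinder(h = 381, r = 24);
  translate([300, 320, 0]) cylinder(h = 381, r = 24);
}
translate([-524, 138, 0]) {
  translate([0, 0, 381]) cube([324, 344, 29]);
  translate([24, 24, 0]) cylinder(h = 381, r = 24);
  translate([300, 24, 0]) cylinder(h = 381, r = 24);
  translate([24, 320, 0]) cylinder(h = 381, r = 24);
  translate([300, 320, 0]) cylinder(h = 381, r = 24);
}
translate([1874, 138, 0]) {
  translate([0, 0, 381]) cube([324, 344, 29]);
  translate([24, 24, 0]) cylinder(h = 381, r = 24);
  translate([300, 24, 0]) cylinder(h = 381, r = 24);
  translate([24, 320, 0]) cylinder(h = 381, r = 24);
  translate([300, 320, 0]) cylinder(h = 381, r = 24);
}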